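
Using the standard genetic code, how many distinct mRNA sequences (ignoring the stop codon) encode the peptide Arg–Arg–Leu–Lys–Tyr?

Arg: 6 codons.
Arg: 6 codons.
Leu: 6 codons.
Lys: 2 codons.
Tyr: 2 codons.
6 × 6 × 6 × 2 × 2 = 864.

864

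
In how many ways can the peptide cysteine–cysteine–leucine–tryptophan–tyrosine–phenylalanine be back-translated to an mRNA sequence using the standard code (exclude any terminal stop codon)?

96

Cys: 2 codons.
Cys: 2 codons.
Leu: 6 codons.
Trp: 1 codon.
Tyr: 2 codons.
Phe: 2 codons.
2 × 2 × 6 × 1 × 2 × 2 = 96.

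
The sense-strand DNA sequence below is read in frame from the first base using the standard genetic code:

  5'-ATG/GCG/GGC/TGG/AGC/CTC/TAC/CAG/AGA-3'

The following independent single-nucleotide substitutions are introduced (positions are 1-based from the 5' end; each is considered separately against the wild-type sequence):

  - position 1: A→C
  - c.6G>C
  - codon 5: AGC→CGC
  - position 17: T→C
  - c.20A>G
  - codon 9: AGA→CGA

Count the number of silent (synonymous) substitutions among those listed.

Codon 1: ATG (Met) → CTG (Leu) — missense.
Codon 2: GCG (Ala) → GCC (Ala) — synonymous.
Codon 5: AGC (Ser) → CGC (Arg) — missense.
Codon 6: CTC (Leu) → CCC (Pro) — missense.
Codon 7: TAC (Tyr) → TGC (Cys) — missense.
Codon 9: AGA (Arg) → CGA (Arg) — synonymous.
Synonymous: 2 of 6.

2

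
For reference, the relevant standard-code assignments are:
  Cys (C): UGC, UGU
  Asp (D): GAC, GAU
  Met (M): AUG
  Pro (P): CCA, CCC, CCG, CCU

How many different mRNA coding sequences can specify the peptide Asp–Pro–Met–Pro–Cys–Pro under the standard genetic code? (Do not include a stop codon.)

Asp: 2 codons.
Pro: 4 codons.
Met: 1 codon.
Pro: 4 codons.
Cys: 2 codons.
Pro: 4 codons.
2 × 4 × 1 × 4 × 2 × 4 = 256.

256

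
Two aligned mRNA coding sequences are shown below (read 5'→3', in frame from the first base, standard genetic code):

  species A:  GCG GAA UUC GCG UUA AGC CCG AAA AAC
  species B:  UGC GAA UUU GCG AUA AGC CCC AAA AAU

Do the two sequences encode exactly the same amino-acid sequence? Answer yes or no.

Codon 1: GCG Ala / UGC Cys — nonsynonymous.
Codon 2: GAA Glu / GAA Glu — identical.
Codon 3: UUC Phe / UUU Phe — synonymous.
Codon 4: GCG Ala / GCG Ala — identical.
Codon 5: UUA Leu / AUA Ile — nonsynonymous.
Codon 6: AGC Ser / AGC Ser — identical.
Codon 7: CCG Pro / CCC Pro — synonymous.
Codon 8: AAA Lys / AAA Lys — identical.
Codon 9: AAC Asn / AAU Asn — synonymous.
Nonsynonymous differences: 2 → different protein.

no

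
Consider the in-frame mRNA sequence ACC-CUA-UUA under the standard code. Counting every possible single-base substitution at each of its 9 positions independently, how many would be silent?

Codon 1 (ACC, Thr): 3 synonymous substitutions.
Codon 2 (CUA, Leu): 4 synonymous substitutions.
Codon 3 (UUA, Leu): 2 synonymous substitutions.
Total: 3 + 4 + 2 = 9.

9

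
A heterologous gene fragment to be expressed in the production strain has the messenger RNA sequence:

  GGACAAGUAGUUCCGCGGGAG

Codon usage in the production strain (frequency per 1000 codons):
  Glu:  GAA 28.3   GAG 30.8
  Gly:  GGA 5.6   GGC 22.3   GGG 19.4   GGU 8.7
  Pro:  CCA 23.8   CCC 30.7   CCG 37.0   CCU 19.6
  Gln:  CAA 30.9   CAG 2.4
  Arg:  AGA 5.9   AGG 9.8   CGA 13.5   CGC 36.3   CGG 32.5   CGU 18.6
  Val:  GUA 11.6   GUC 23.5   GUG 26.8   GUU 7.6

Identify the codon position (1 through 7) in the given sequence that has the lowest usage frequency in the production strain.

Codon 1 GGA (Gly): 5.6 per 1000.
Codon 2 CAA (Gln): 30.9 per 1000.
Codon 3 GUA (Val): 11.6 per 1000.
Codon 4 GUU (Val): 7.6 per 1000.
Codon 5 CCG (Pro): 37.0 per 1000.
Codon 6 CGG (Arg): 32.5 per 1000.
Codon 7 GAG (Glu): 30.8 per 1000.
Lowest frequency is 5.6 at codon 1.

1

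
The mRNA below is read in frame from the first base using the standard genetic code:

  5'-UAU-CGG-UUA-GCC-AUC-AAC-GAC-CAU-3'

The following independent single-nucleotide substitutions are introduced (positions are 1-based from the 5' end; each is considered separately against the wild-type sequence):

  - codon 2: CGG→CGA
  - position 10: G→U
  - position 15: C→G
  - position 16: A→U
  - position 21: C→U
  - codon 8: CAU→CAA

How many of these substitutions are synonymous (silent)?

2

Codon 2: CGG (Arg) → CGA (Arg) — synonymous.
Codon 4: GCC (Ala) → UCC (Ser) — missense.
Codon 5: AUC (Ile) → AUG (Met) — missense.
Codon 6: AAC (Asn) → UAC (Tyr) — missense.
Codon 7: GAC (Asp) → GAU (Asp) — synonymous.
Codon 8: CAU (His) → CAA (Gln) — missense.
Synonymous: 2 of 6.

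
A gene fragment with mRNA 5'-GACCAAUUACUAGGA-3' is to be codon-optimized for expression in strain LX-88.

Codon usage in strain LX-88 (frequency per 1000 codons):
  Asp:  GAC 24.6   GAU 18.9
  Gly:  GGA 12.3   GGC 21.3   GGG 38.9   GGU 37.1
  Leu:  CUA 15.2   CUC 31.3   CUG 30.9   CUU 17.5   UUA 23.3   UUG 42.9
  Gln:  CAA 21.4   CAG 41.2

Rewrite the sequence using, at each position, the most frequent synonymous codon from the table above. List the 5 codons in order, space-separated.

GAC CAG UUG UUG GGG

Codon 1 (Asp): best is GAC at 24.6.
Codon 2 (Gln): best is CAG at 41.2.
Codon 3 (Leu): best is UUG at 42.9.
Codon 4 (Leu): best is UUG at 42.9.
Codon 5 (Gly): best is GGG at 38.9.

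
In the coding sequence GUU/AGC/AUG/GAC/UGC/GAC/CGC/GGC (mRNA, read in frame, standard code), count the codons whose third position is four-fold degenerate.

3

Codon 1 GUU (Val): third position 4-fold.
Codon 2 AGC (Ser): third position 2-fold.
Codon 3 AUG (Met): third position 1-fold.
Codon 4 GAC (Asp): third position 2-fold.
Codon 5 UGC (Cys): third position 2-fold.
Codon 6 GAC (Asp): third position 2-fold.
Codon 7 CGC (Arg): third position 4-fold.
Codon 8 GGC (Gly): third position 4-fold.
Four-fold degenerate third positions: 3.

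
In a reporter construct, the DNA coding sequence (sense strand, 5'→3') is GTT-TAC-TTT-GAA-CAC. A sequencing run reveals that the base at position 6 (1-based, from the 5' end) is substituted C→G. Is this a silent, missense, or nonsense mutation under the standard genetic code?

nonsense

Position 6 falls in codon 2: TAC → Tyr.
After the substitution the codon is TAG → Stop.
The new codon is a stop codon, so this is a nonsense mutation.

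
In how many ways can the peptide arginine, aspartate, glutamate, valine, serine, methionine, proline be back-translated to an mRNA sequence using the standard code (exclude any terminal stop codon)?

Arg: 6 codons.
Asp: 2 codons.
Glu: 2 codons.
Val: 4 codons.
Ser: 6 codons.
Met: 1 codon.
Pro: 4 codons.
6 × 2 × 2 × 4 × 6 × 1 × 4 = 2304.

2304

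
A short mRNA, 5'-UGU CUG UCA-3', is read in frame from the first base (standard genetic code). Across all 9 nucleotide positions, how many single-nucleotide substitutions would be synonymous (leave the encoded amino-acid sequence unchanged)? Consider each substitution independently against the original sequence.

Codon 1 (UGU, Cys): 1 synonymous substitution.
Codon 2 (CUG, Leu): 4 synonymous substitutions.
Codon 3 (UCA, Ser): 3 synonymous substitutions.
Total: 1 + 4 + 3 = 8.

8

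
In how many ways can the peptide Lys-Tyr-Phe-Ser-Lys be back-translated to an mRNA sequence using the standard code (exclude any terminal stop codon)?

96

Lys: 2 codons.
Tyr: 2 codons.
Phe: 2 codons.
Ser: 6 codons.
Lys: 2 codons.
2 × 2 × 2 × 6 × 2 = 96.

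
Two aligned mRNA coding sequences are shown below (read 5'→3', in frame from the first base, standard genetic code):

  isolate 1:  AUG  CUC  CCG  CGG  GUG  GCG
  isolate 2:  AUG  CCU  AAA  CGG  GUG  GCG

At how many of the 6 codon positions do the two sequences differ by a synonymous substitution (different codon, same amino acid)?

Codon 1: AUG Met / AUG Met — identical.
Codon 2: CUC Leu / CCU Pro — nonsynonymous.
Codon 3: CCG Pro / AAA Lys — nonsynonymous.
Codon 4: CGG Arg / CGG Arg — identical.
Codon 5: GUG Val / GUG Val — identical.
Codon 6: GCG Ala / GCG Ala — identical.
Synonymous differences: 0.

0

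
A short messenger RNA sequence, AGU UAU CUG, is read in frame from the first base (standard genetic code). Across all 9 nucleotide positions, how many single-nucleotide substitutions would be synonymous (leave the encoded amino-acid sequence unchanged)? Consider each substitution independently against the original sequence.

6

Codon 1 (AGU, Ser): 1 synonymous substitution.
Codon 2 (UAU, Tyr): 1 synonymous substitution.
Codon 3 (CUG, Leu): 4 synonymous substitutions.
Total: 1 + 1 + 4 = 6.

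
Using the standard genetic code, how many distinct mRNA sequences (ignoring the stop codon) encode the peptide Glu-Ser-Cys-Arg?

144

Glu: 2 codons.
Ser: 6 codons.
Cys: 2 codons.
Arg: 6 codons.
2 × 6 × 2 × 6 = 144.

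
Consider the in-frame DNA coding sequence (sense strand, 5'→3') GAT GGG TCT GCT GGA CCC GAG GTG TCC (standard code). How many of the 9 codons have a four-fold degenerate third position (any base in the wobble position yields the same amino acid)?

Codon 1 GAT (Asp): third position 2-fold.
Codon 2 GGG (Gly): third position 4-fold.
Codon 3 TCT (Ser): third position 4-fold.
Codon 4 GCT (Ala): third position 4-fold.
Codon 5 GGA (Gly): third position 4-fold.
Codon 6 CCC (Pro): third position 4-fold.
Codon 7 GAG (Glu): third position 2-fold.
Codon 8 GTG (Val): third position 4-fold.
Codon 9 TCC (Ser): third position 4-fold.
Four-fold degenerate third positions: 7.

7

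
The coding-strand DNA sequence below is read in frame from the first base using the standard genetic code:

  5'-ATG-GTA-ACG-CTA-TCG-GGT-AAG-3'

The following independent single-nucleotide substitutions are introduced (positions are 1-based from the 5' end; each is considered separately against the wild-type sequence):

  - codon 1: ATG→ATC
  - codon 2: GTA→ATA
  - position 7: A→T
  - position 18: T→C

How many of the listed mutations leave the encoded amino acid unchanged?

1

Codon 1: ATG (Met) → ATC (Ile) — missense.
Codon 2: GTA (Val) → ATA (Ile) — missense.
Codon 3: ACG (Thr) → TCG (Ser) — missense.
Codon 6: GGT (Gly) → GGC (Gly) — synonymous.
Synonymous: 1 of 4.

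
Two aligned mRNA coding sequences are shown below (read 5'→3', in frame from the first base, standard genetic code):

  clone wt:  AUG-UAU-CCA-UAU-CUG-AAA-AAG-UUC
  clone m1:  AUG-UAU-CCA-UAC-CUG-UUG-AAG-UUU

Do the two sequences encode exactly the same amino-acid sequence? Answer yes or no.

no

Codon 1: AUG Met / AUG Met — identical.
Codon 2: UAU Tyr / UAU Tyr — identical.
Codon 3: CCA Pro / CCA Pro — identical.
Codon 4: UAU Tyr / UAC Tyr — synonymous.
Codon 5: CUG Leu / CUG Leu — identical.
Codon 6: AAA Lys / UUG Leu — nonsynonymous.
Codon 7: AAG Lys / AAG Lys — identical.
Codon 8: UUC Phe / UUU Phe — synonymous.
Nonsynonymous differences: 1 → different protein.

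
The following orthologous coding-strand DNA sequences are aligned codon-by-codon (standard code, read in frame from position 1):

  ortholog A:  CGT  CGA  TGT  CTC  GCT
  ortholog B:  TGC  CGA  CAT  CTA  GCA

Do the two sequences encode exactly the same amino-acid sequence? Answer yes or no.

no

Codon 1: CGT Arg / TGC Cys — nonsynonymous.
Codon 2: CGA Arg / CGA Arg — identical.
Codon 3: TGT Cys / CAT His — nonsynonymous.
Codon 4: CTC Leu / CTA Leu — synonymous.
Codon 5: GCT Ala / GCA Ala — synonymous.
Nonsynonymous differences: 2 → different protein.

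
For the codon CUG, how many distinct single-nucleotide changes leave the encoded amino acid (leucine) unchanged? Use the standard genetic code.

4

Position 1: UUG → 1 synonymous.
Position 2: none → 0 synonymous.
Position 3: CUU, CUC, CUA → 3 synonymous.
Total: 1 + 0 + 3 = 4.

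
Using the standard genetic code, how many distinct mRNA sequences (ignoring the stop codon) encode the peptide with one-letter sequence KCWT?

Lys: 2 codons.
Cys: 2 codons.
Trp: 1 codon.
Thr: 4 codons.
2 × 2 × 1 × 4 = 16.

16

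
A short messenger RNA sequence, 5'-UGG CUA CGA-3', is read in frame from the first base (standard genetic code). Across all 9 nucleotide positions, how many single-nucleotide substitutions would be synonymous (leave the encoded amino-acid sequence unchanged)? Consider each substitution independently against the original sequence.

8

Codon 1 (UGG, Trp): 0 synonymous substitutions.
Codon 2 (CUA, Leu): 4 synonymous substitutions.
Codon 3 (CGA, Arg): 4 synonymous substitutions.
Total: 0 + 4 + 4 = 8.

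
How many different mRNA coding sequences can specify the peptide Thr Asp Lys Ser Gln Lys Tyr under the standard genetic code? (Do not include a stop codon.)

768

Thr: 4 codons.
Asp: 2 codons.
Lys: 2 codons.
Ser: 6 codons.
Gln: 2 codons.
Lys: 2 codons.
Tyr: 2 codons.
4 × 2 × 2 × 6 × 2 × 2 × 2 = 768.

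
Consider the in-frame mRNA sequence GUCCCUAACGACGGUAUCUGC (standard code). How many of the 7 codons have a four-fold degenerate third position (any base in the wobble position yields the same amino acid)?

3

Codon 1 GUC (Val): third position 4-fold.
Codon 2 CCU (Pro): third position 4-fold.
Codon 3 AAC (Asn): third position 2-fold.
Codon 4 GAC (Asp): third position 2-fold.
Codon 5 GGU (Gly): third position 4-fold.
Codon 6 AUC (Ile): third position 3-fold.
Codon 7 UGC (Cys): third position 2-fold.
Four-fold degenerate third positions: 3.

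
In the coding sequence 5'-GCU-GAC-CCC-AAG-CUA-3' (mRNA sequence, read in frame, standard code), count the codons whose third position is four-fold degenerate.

3

Codon 1 GCU (Ala): third position 4-fold.
Codon 2 GAC (Asp): third position 2-fold.
Codon 3 CCC (Pro): third position 4-fold.
Codon 4 AAG (Lys): third position 2-fold.
Codon 5 CUA (Leu): third position 4-fold.
Four-fold degenerate third positions: 3.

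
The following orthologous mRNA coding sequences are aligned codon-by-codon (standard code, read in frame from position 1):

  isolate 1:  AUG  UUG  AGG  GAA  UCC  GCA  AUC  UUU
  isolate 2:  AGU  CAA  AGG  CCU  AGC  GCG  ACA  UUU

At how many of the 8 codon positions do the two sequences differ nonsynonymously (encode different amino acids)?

Codon 1: AUG Met / AGU Ser — nonsynonymous.
Codon 2: UUG Leu / CAA Gln — nonsynonymous.
Codon 3: AGG Arg / AGG Arg — identical.
Codon 4: GAA Glu / CCU Pro — nonsynonymous.
Codon 5: UCC Ser / AGC Ser — synonymous.
Codon 6: GCA Ala / GCG Ala — synonymous.
Codon 7: AUC Ile / ACA Thr — nonsynonymous.
Codon 8: UUU Phe / UUU Phe — identical.
Nonsynonymous differences: 4.

4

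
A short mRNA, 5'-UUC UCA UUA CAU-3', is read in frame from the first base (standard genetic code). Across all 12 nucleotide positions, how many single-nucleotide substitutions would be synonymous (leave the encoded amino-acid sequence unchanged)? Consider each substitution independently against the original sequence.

Codon 1 (UUC, Phe): 1 synonymous substitution.
Codon 2 (UCA, Ser): 3 synonymous substitutions.
Codon 3 (UUA, Leu): 2 synonymous substitutions.
Codon 4 (CAU, His): 1 synonymous substitution.
Total: 1 + 3 + 2 + 1 = 7.

7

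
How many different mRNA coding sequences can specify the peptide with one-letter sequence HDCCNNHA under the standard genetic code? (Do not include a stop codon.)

His: 2 codons.
Asp: 2 codons.
Cys: 2 codons.
Cys: 2 codons.
Asn: 2 codons.
Asn: 2 codons.
His: 2 codons.
Ala: 4 codons.
2 × 2 × 2 × 2 × 2 × 2 × 2 × 4 = 512.

512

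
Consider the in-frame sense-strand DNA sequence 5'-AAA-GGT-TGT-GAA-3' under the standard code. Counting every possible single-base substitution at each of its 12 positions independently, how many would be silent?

6

Codon 1 (AAA, Lys): 1 synonymous substitution.
Codon 2 (GGT, Gly): 3 synonymous substitutions.
Codon 3 (TGT, Cys): 1 synonymous substitution.
Codon 4 (GAA, Glu): 1 synonymous substitution.
Total: 1 + 3 + 1 + 1 = 6.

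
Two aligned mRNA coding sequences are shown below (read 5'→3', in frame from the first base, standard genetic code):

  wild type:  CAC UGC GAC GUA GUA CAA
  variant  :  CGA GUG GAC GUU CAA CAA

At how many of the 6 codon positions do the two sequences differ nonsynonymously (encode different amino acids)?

3

Codon 1: CAC His / CGA Arg — nonsynonymous.
Codon 2: UGC Cys / GUG Val — nonsynonymous.
Codon 3: GAC Asp / GAC Asp — identical.
Codon 4: GUA Val / GUU Val — synonymous.
Codon 5: GUA Val / CAA Gln — nonsynonymous.
Codon 6: CAA Gln / CAA Gln — identical.
Nonsynonymous differences: 3.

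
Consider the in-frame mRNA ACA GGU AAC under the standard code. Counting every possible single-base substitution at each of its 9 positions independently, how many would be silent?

Codon 1 (ACA, Thr): 3 synonymous substitutions.
Codon 2 (GGU, Gly): 3 synonymous substitutions.
Codon 3 (AAC, Asn): 1 synonymous substitution.
Total: 3 + 3 + 1 = 7.

7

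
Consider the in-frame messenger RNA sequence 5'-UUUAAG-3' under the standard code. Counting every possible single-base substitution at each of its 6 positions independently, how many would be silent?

2

Codon 1 (UUU, Phe): 1 synonymous substitution.
Codon 2 (AAG, Lys): 1 synonymous substitution.
Total: 1 + 1 = 2.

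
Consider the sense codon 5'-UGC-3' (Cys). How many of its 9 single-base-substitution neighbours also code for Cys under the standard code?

Position 1: none → 0 synonymous.
Position 2: none → 0 synonymous.
Position 3: UGU → 1 synonymous.
Total: 0 + 0 + 1 = 1.

1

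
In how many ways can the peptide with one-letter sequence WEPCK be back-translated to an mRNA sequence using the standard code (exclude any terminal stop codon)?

32

Trp: 1 codon.
Glu: 2 codons.
Pro: 4 codons.
Cys: 2 codons.
Lys: 2 codons.
1 × 2 × 4 × 2 × 2 = 32.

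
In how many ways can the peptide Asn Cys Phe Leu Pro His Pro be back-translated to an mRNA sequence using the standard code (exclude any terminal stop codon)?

1536

Asn: 2 codons.
Cys: 2 codons.
Phe: 2 codons.
Leu: 6 codons.
Pro: 4 codons.
His: 2 codons.
Pro: 4 codons.
2 × 2 × 2 × 6 × 4 × 2 × 4 = 1536.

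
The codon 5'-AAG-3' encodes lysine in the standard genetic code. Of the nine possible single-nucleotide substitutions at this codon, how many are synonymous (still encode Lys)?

Position 1: none → 0 synonymous.
Position 2: none → 0 synonymous.
Position 3: AAA → 1 synonymous.
Total: 0 + 0 + 1 = 1.

1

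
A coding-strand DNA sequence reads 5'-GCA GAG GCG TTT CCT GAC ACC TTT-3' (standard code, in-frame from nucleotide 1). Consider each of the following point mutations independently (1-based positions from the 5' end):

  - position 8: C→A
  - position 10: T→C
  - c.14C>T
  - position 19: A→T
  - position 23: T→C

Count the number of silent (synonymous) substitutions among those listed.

0

Codon 3: GCG (Ala) → GAG (Glu) — missense.
Codon 4: TTT (Phe) → CTT (Leu) — missense.
Codon 5: CCT (Pro) → CTT (Leu) — missense.
Codon 7: ACC (Thr) → TCC (Ser) — missense.
Codon 8: TTT (Phe) → TCT (Ser) — missense.
Synonymous: 0 of 5.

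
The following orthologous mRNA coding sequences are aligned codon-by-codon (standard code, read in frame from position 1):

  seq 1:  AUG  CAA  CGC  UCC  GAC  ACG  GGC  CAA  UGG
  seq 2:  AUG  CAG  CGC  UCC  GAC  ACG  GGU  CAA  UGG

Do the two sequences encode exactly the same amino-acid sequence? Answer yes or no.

yes

Codon 1: AUG Met / AUG Met — identical.
Codon 2: CAA Gln / CAG Gln — synonymous.
Codon 3: CGC Arg / CGC Arg — identical.
Codon 4: UCC Ser / UCC Ser — identical.
Codon 5: GAC Asp / GAC Asp — identical.
Codon 6: ACG Thr / ACG Thr — identical.
Codon 7: GGC Gly / GGU Gly — synonymous.
Codon 8: CAA Gln / CAA Gln — identical.
Codon 9: UGG Trp / UGG Trp — identical.
Nonsynonymous differences: 0 → same protein.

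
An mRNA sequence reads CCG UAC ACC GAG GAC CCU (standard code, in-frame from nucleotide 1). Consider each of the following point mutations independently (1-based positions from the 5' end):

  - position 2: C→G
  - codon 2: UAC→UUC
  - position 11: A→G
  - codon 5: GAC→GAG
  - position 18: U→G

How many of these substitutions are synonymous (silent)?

1

Codon 1: CCG (Pro) → CGG (Arg) — missense.
Codon 2: UAC (Tyr) → UUC (Phe) — missense.
Codon 4: GAG (Glu) → GGG (Gly) — missense.
Codon 5: GAC (Asp) → GAG (Glu) — missense.
Codon 6: CCU (Pro) → CCG (Pro) — synonymous.
Synonymous: 1 of 5.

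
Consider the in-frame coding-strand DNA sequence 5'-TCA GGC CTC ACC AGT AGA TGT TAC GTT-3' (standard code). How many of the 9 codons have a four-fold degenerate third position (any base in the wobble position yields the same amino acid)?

5

Codon 1 TCA (Ser): third position 4-fold.
Codon 2 GGC (Gly): third position 4-fold.
Codon 3 CTC (Leu): third position 4-fold.
Codon 4 ACC (Thr): third position 4-fold.
Codon 5 AGT (Ser): third position 2-fold.
Codon 6 AGA (Arg): third position 2-fold.
Codon 7 TGT (Cys): third position 2-fold.
Codon 8 TAC (Tyr): third position 2-fold.
Codon 9 GTT (Val): third position 4-fold.
Four-fold degenerate third positions: 5.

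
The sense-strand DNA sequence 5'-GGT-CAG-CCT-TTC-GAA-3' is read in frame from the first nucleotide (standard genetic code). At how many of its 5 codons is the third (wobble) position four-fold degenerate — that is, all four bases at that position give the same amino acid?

Codon 1 GGT (Gly): third position 4-fold.
Codon 2 CAG (Gln): third position 2-fold.
Codon 3 CCT (Pro): third position 4-fold.
Codon 4 TTC (Phe): third position 2-fold.
Codon 5 GAA (Glu): third position 2-fold.
Four-fold degenerate third positions: 2.

2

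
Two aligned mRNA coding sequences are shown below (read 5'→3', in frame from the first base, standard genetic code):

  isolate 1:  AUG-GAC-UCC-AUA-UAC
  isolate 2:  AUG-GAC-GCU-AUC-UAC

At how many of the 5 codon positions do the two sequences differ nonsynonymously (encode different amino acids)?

1

Codon 1: AUG Met / AUG Met — identical.
Codon 2: GAC Asp / GAC Asp — identical.
Codon 3: UCC Ser / GCU Ala — nonsynonymous.
Codon 4: AUA Ile / AUC Ile — synonymous.
Codon 5: UAC Tyr / UAC Tyr — identical.
Nonsynonymous differences: 1.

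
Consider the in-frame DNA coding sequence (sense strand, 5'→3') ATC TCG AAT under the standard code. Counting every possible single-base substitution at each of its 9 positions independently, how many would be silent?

Codon 1 (ATC, Ile): 2 synonymous substitutions.
Codon 2 (TCG, Ser): 3 synonymous substitutions.
Codon 3 (AAT, Asn): 1 synonymous substitution.
Total: 2 + 3 + 1 = 6.

6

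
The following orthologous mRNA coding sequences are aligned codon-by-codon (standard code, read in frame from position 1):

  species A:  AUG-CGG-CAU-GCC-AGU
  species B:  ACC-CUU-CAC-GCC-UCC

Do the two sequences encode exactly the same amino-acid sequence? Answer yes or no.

no

Codon 1: AUG Met / ACC Thr — nonsynonymous.
Codon 2: CGG Arg / CUU Leu — nonsynonymous.
Codon 3: CAU His / CAC His — synonymous.
Codon 4: GCC Ala / GCC Ala — identical.
Codon 5: AGU Ser / UCC Ser — synonymous.
Nonsynonymous differences: 2 → different protein.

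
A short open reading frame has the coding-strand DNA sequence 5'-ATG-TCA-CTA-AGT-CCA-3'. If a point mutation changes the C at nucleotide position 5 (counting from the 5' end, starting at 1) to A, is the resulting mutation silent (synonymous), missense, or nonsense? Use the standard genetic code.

Position 5 falls in codon 2: TCA → Ser.
After the substitution the codon is TAA → Stop.
The new codon is a stop codon, so this is a nonsense mutation.

nonsense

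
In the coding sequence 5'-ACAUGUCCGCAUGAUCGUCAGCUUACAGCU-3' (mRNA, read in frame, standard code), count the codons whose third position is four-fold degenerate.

Codon 1 ACA (Thr): third position 4-fold.
Codon 2 UGU (Cys): third position 2-fold.
Codon 3 CCG (Pro): third position 4-fold.
Codon 4 CAU (His): third position 2-fold.
Codon 5 GAU (Asp): third position 2-fold.
Codon 6 CGU (Arg): third position 4-fold.
Codon 7 CAG (Gln): third position 2-fold.
Codon 8 CUU (Leu): third position 4-fold.
Codon 9 ACA (Thr): third position 4-fold.
Codon 10 GCU (Ala): third position 4-fold.
Four-fold degenerate third positions: 6.

6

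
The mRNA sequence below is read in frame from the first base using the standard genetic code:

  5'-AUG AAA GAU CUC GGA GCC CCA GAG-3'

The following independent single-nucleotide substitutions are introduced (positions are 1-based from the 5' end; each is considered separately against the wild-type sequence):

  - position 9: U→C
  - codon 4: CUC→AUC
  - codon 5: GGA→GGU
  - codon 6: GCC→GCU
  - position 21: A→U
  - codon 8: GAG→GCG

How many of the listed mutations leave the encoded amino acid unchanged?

4

Codon 3: GAU (Asp) → GAC (Asp) — synonymous.
Codon 4: CUC (Leu) → AUC (Ile) — missense.
Codon 5: GGA (Gly) → GGU (Gly) — synonymous.
Codon 6: GCC (Ala) → GCU (Ala) — synonymous.
Codon 7: CCA (Pro) → CCU (Pro) — synonymous.
Codon 8: GAG (Glu) → GCG (Ala) — missense.
Synonymous: 4 of 6.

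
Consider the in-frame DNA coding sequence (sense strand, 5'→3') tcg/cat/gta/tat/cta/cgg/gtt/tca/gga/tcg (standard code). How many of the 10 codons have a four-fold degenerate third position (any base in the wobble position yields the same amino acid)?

Codon 1 TCG (Ser): third position 4-fold.
Codon 2 CAT (His): third position 2-fold.
Codon 3 GTA (Val): third position 4-fold.
Codon 4 TAT (Tyr): third position 2-fold.
Codon 5 CTA (Leu): third position 4-fold.
Codon 6 CGG (Arg): third position 4-fold.
Codon 7 GTT (Val): third position 4-fold.
Codon 8 TCA (Ser): third position 4-fold.
Codon 9 GGA (Gly): third position 4-fold.
Codon 10 TCG (Ser): third position 4-fold.
Four-fold degenerate third positions: 8.

8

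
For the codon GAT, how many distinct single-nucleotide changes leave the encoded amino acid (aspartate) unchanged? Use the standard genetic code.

Position 1: none → 0 synonymous.
Position 2: none → 0 synonymous.
Position 3: GAC → 1 synonymous.
Total: 0 + 0 + 1 = 1.

1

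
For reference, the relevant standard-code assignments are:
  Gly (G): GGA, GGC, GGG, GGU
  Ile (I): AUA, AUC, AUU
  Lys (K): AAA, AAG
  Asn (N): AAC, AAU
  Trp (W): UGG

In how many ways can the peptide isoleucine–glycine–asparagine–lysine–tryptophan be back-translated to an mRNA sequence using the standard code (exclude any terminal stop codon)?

48

Ile: 3 codons.
Gly: 4 codons.
Asn: 2 codons.
Lys: 2 codons.
Trp: 1 codon.
3 × 4 × 2 × 2 × 1 = 48.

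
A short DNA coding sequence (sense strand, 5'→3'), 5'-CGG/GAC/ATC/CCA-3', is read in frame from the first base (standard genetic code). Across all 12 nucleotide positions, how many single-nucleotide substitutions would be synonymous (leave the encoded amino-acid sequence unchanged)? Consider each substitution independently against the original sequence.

Codon 1 (CGG, Arg): 4 synonymous substitutions.
Codon 2 (GAC, Asp): 1 synonymous substitution.
Codon 3 (ATC, Ile): 2 synonymous substitutions.
Codon 4 (CCA, Pro): 3 synonymous substitutions.
Total: 4 + 1 + 2 + 3 = 10.

10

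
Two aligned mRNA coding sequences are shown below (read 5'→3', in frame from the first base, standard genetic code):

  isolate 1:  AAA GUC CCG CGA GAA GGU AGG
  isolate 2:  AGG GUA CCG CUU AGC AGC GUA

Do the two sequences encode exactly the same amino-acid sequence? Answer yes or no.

Codon 1: AAA Lys / AGG Arg — nonsynonymous.
Codon 2: GUC Val / GUA Val — synonymous.
Codon 3: CCG Pro / CCG Pro — identical.
Codon 4: CGA Arg / CUU Leu — nonsynonymous.
Codon 5: GAA Glu / AGC Ser — nonsynonymous.
Codon 6: GGU Gly / AGC Ser — nonsynonymous.
Codon 7: AGG Arg / GUA Val — nonsynonymous.
Nonsynonymous differences: 5 → different protein.

no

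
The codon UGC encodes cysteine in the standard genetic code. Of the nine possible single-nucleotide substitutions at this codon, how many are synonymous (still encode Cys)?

Position 1: none → 0 synonymous.
Position 2: none → 0 synonymous.
Position 3: UGU → 1 synonymous.
Total: 0 + 0 + 1 = 1.

1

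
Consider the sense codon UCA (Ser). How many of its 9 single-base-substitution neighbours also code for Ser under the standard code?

Position 1: none → 0 synonymous.
Position 2: none → 0 synonymous.
Position 3: UCU, UCC, UCG → 3 synonymous.
Total: 0 + 0 + 3 = 3.

3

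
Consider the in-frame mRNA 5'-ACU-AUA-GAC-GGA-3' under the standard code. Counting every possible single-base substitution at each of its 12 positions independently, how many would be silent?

9

Codon 1 (ACU, Thr): 3 synonymous substitutions.
Codon 2 (AUA, Ile): 2 synonymous substitutions.
Codon 3 (GAC, Asp): 1 synonymous substitution.
Codon 4 (GGA, Gly): 3 synonymous substitutions.
Total: 3 + 2 + 1 + 3 = 9.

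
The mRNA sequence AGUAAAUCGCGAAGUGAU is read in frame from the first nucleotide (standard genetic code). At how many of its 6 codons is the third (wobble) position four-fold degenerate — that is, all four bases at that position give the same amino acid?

Codon 1 AGU (Ser): third position 2-fold.
Codon 2 AAA (Lys): third position 2-fold.
Codon 3 UCG (Ser): third position 4-fold.
Codon 4 CGA (Arg): third position 4-fold.
Codon 5 AGU (Ser): third position 2-fold.
Codon 6 GAU (Asp): third position 2-fold.
Four-fold degenerate third positions: 2.

2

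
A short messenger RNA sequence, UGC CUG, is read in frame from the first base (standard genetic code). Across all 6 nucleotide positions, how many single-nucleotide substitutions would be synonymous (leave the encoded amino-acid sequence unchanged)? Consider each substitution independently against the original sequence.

Codon 1 (UGC, Cys): 1 synonymous substitution.
Codon 2 (CUG, Leu): 4 synonymous substitutions.
Total: 1 + 4 = 5.

5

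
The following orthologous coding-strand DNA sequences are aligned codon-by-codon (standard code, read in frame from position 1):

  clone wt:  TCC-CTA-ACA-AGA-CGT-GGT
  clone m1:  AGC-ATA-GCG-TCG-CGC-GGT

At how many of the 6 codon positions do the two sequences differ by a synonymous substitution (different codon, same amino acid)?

Codon 1: TCC Ser / AGC Ser — synonymous.
Codon 2: CTA Leu / ATA Ile — nonsynonymous.
Codon 3: ACA Thr / GCG Ala — nonsynonymous.
Codon 4: AGA Arg / TCG Ser — nonsynonymous.
Codon 5: CGT Arg / CGC Arg — synonymous.
Codon 6: GGT Gly / GGT Gly — identical.
Synonymous differences: 2.

2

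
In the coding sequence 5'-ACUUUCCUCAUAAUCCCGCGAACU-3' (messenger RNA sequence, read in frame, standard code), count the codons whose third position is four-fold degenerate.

Codon 1 ACU (Thr): third position 4-fold.
Codon 2 UUC (Phe): third position 2-fold.
Codon 3 CUC (Leu): third position 4-fold.
Codon 4 AUA (Ile): third position 3-fold.
Codon 5 AUC (Ile): third position 3-fold.
Codon 6 CCG (Pro): third position 4-fold.
Codon 7 CGA (Arg): third position 4-fold.
Codon 8 ACU (Thr): third position 4-fold.
Four-fold degenerate third positions: 5.

5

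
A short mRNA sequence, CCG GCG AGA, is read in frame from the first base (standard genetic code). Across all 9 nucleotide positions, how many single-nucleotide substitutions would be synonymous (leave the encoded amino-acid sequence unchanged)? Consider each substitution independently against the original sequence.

8

Codon 1 (CCG, Pro): 3 synonymous substitutions.
Codon 2 (GCG, Ala): 3 synonymous substitutions.
Codon 3 (AGA, Arg): 2 synonymous substitutions.
Total: 3 + 3 + 2 = 8.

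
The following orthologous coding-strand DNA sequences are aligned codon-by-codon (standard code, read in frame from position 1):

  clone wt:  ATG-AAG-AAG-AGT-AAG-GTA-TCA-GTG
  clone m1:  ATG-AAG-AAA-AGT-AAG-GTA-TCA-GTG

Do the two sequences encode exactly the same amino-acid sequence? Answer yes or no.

Codon 1: ATG Met / ATG Met — identical.
Codon 2: AAG Lys / AAG Lys — identical.
Codon 3: AAG Lys / AAA Lys — synonymous.
Codon 4: AGT Ser / AGT Ser — identical.
Codon 5: AAG Lys / AAG Lys — identical.
Codon 6: GTA Val / GTA Val — identical.
Codon 7: TCA Ser / TCA Ser — identical.
Codon 8: GTG Val / GTG Val — identical.
Nonsynonymous differences: 0 → same protein.

yes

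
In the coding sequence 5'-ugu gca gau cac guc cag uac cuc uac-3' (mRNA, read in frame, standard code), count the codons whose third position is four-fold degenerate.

Codon 1 UGU (Cys): third position 2-fold.
Codon 2 GCA (Ala): third position 4-fold.
Codon 3 GAU (Asp): third position 2-fold.
Codon 4 CAC (His): third position 2-fold.
Codon 5 GUC (Val): third position 4-fold.
Codon 6 CAG (Gln): third position 2-fold.
Codon 7 UAC (Tyr): third position 2-fold.
Codon 8 CUC (Leu): third position 4-fold.
Codon 9 UAC (Tyr): third position 2-fold.
Four-fold degenerate third positions: 3.

3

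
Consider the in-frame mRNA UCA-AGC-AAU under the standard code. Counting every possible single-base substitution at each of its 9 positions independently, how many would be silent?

5

Codon 1 (UCA, Ser): 3 synonymous substitutions.
Codon 2 (AGC, Ser): 1 synonymous substitution.
Codon 3 (AAU, Asn): 1 synonymous substitution.
Total: 3 + 1 + 1 = 5.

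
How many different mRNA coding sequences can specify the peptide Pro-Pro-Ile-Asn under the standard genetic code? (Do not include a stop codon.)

Pro: 4 codons.
Pro: 4 codons.
Ile: 3 codons.
Asn: 2 codons.
4 × 4 × 3 × 2 = 96.

96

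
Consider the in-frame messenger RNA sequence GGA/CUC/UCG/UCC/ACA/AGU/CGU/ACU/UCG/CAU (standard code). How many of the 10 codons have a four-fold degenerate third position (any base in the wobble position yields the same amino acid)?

8

Codon 1 GGA (Gly): third position 4-fold.
Codon 2 CUC (Leu): third position 4-fold.
Codon 3 UCG (Ser): third position 4-fold.
Codon 4 UCC (Ser): third position 4-fold.
Codon 5 ACA (Thr): third position 4-fold.
Codon 6 AGU (Ser): third position 2-fold.
Codon 7 CGU (Arg): third position 4-fold.
Codon 8 ACU (Thr): third position 4-fold.
Codon 9 UCG (Ser): third position 4-fold.
Codon 10 CAU (His): third position 2-fold.
Four-fold degenerate third positions: 8.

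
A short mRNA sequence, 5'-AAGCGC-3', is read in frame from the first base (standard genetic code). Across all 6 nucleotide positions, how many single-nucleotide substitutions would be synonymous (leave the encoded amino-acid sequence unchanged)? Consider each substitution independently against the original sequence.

4

Codon 1 (AAG, Lys): 1 synonymous substitution.
Codon 2 (CGC, Arg): 3 synonymous substitutions.
Total: 1 + 3 = 4.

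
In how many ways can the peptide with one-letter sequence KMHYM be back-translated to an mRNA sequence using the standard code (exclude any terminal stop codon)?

Lys: 2 codons.
Met: 1 codon.
His: 2 codons.
Tyr: 2 codons.
Met: 1 codon.
2 × 1 × 2 × 2 × 1 = 8.

8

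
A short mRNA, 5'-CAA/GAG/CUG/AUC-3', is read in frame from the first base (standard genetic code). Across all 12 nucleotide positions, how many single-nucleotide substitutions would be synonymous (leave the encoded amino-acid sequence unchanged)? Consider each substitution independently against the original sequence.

8

Codon 1 (CAA, Gln): 1 synonymous substitution.
Codon 2 (GAG, Glu): 1 synonymous substitution.
Codon 3 (CUG, Leu): 4 synonymous substitutions.
Codon 4 (AUC, Ile): 2 synonymous substitutions.
Total: 1 + 1 + 4 + 2 = 8.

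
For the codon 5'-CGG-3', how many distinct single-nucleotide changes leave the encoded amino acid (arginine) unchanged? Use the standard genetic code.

4

Position 1: AGG → 1 synonymous.
Position 2: none → 0 synonymous.
Position 3: CGU, CGC, CGA → 3 synonymous.
Total: 1 + 0 + 3 = 4.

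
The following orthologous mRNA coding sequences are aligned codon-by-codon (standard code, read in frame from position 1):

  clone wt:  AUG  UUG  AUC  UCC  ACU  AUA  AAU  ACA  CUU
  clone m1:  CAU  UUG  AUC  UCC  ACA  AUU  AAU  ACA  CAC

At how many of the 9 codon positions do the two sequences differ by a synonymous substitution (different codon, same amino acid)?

Codon 1: AUG Met / CAU His — nonsynonymous.
Codon 2: UUG Leu / UUG Leu — identical.
Codon 3: AUC Ile / AUC Ile — identical.
Codon 4: UCC Ser / UCC Ser — identical.
Codon 5: ACU Thr / ACA Thr — synonymous.
Codon 6: AUA Ile / AUU Ile — synonymous.
Codon 7: AAU Asn / AAU Asn — identical.
Codon 8: ACA Thr / ACA Thr — identical.
Codon 9: CUU Leu / CAC His — nonsynonymous.
Synonymous differences: 2.

2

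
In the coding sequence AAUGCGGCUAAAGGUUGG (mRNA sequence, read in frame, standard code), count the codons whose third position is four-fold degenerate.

Codon 1 AAU (Asn): third position 2-fold.
Codon 2 GCG (Ala): third position 4-fold.
Codon 3 GCU (Ala): third position 4-fold.
Codon 4 AAA (Lys): third position 2-fold.
Codon 5 GGU (Gly): third position 4-fold.
Codon 6 UGG (Trp): third position 1-fold.
Four-fold degenerate third positions: 3.

3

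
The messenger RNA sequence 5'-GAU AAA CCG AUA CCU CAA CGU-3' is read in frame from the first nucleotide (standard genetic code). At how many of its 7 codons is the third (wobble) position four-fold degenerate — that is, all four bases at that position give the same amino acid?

Codon 1 GAU (Asp): third position 2-fold.
Codon 2 AAA (Lys): third position 2-fold.
Codon 3 CCG (Pro): third position 4-fold.
Codon 4 AUA (Ile): third position 3-fold.
Codon 5 CCU (Pro): third position 4-fold.
Codon 6 CAA (Gln): third position 2-fold.
Codon 7 CGU (Arg): third position 4-fold.
Four-fold degenerate third positions: 3.

3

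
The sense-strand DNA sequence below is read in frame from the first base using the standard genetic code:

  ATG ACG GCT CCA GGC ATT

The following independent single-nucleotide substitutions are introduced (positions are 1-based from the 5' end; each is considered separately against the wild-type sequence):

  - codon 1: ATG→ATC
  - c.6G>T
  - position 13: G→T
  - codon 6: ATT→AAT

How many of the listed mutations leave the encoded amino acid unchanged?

1

Codon 1: ATG (Met) → ATC (Ile) — missense.
Codon 2: ACG (Thr) → ACT (Thr) — synonymous.
Codon 5: GGC (Gly) → TGC (Cys) — missense.
Codon 6: ATT (Ile) → AAT (Asn) — missense.
Synonymous: 1 of 4.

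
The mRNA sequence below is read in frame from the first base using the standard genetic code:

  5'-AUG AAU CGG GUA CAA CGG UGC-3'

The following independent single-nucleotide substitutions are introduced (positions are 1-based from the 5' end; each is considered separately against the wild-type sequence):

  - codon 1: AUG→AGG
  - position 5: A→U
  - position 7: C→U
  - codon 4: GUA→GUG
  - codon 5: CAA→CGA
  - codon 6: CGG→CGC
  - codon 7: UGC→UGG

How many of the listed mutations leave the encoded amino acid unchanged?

Codon 1: AUG (Met) → AGG (Arg) — missense.
Codon 2: AAU (Asn) → AUU (Ile) — missense.
Codon 3: CGG (Arg) → UGG (Trp) — missense.
Codon 4: GUA (Val) → GUG (Val) — synonymous.
Codon 5: CAA (Gln) → CGA (Arg) — missense.
Codon 6: CGG (Arg) → CGC (Arg) — synonymous.
Codon 7: UGC (Cys) → UGG (Trp) — missense.
Synonymous: 2 of 7.

2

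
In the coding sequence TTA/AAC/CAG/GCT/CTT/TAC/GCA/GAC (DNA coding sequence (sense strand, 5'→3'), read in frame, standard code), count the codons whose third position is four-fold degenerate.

3

Codon 1 TTA (Leu): third position 2-fold.
Codon 2 AAC (Asn): third position 2-fold.
Codon 3 CAG (Gln): third position 2-fold.
Codon 4 GCT (Ala): third position 4-fold.
Codon 5 CTT (Leu): third position 4-fold.
Codon 6 TAC (Tyr): third position 2-fold.
Codon 7 GCA (Ala): third position 4-fold.
Codon 8 GAC (Asp): third position 2-fold.
Four-fold degenerate third positions: 3.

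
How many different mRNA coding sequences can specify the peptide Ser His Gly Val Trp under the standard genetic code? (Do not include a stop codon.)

192

Ser: 6 codons.
His: 2 codons.
Gly: 4 codons.
Val: 4 codons.
Trp: 1 codon.
6 × 2 × 4 × 4 × 1 = 192.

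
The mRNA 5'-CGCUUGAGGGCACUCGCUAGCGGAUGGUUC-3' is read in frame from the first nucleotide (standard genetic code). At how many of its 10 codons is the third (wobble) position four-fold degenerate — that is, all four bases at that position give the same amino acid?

5

Codon 1 CGC (Arg): third position 4-fold.
Codon 2 UUG (Leu): third position 2-fold.
Codon 3 AGG (Arg): third position 2-fold.
Codon 4 GCA (Ala): third position 4-fold.
Codon 5 CUC (Leu): third position 4-fold.
Codon 6 GCU (Ala): third position 4-fold.
Codon 7 AGC (Ser): third position 2-fold.
Codon 8 GGA (Gly): third position 4-fold.
Codon 9 UGG (Trp): third position 1-fold.
Codon 10 UUC (Phe): third position 2-fold.
Four-fold degenerate third positions: 5.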